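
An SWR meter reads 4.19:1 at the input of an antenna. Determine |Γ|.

|Γ| ≈ 0.615

|Γ| = (S − 1)/(S + 1) = (4.19 − 1)/(4.19 + 1) = 3.19/5.19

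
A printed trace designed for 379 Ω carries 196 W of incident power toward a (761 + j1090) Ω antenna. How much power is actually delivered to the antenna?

|Γ| = |(382 + j1090)/(1140 + j1090)| = 0.732
|Γ|² = 0.536
P_refl = |Γ|²·P_inc = 105 W, P_del = (1 − |Γ|²)·P_inc = 90.9 W

P_delivered ≈ 90.9 W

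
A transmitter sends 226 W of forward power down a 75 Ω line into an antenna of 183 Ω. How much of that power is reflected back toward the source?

Γ = (183 − 75)/(183 + 75) = 0.419
|Γ|² = 0.175
P_refl = |Γ|²·P_inc = 39.6 W, P_del = (1 − |Γ|²)·P_inc = 186 W

P_reflected ≈ 39.6 W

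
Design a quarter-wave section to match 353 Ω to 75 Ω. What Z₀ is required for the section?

Z_qwt ≈ 163 Ω

Z_qwt = √(Z_0·R_L) = √(75 × 353) = √26480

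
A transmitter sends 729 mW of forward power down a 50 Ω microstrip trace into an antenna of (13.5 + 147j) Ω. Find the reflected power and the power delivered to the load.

P_reflected ≈ 652 mW; P_delivered ≈ 76.8 mW

|Γ| = |(-36.5 + j147)/(63.5 + j147)| = 0.946
|Γ|² = 0.895
P_refl = |Γ|²·P_inc = 652 mW, P_del = (1 − |Γ|²)·P_inc = 76.8 mW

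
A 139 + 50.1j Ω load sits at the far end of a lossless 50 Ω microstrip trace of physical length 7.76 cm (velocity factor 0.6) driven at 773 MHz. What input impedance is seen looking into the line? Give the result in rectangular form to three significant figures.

λ = v/f = 0.6·c / 773 MHz = 0.233 m
βl = 2π·l/λ = 2π × 0.333 = 120°
tan(βl) = tan(120°) = -1.73
Z_in = Z_0·(Z_L + jZ_0·tanβl)/(Z_0 + jZ_L·tanβl)
     = 50·(139 − j36.6)/(137 − j241)

Z_in ≈ 18.1 + j18.5 Ω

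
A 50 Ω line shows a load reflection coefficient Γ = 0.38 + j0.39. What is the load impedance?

Z_L ≈ 65.6 + j72.7 Ω

Z_L = Z_0·(1 + Γ)/(1 − Γ) = 50·(1.38 + j0.39)/(0.62 − j0.39)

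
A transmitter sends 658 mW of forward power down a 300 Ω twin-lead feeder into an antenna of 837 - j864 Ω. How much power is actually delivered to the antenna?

|Γ| = |(537 − j864)/(1137 − j864)| = 0.712
|Γ|² = 0.507
P_refl = |Γ|²·P_inc = 334 mW, P_del = (1 − |Γ|²)·P_inc = 324 mW

P_delivered ≈ 324 mW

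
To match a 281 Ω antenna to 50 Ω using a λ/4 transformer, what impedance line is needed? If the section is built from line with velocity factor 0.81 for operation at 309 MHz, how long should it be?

Z_qwt = √(Z_0·R_L) = √(50 × 281) = √14050
λ = 0.81·c/f = 0.786 m, so l = λ/4 = 0.197 m

Z_qwt ≈ 119 Ω; length ≈ 19.7 cm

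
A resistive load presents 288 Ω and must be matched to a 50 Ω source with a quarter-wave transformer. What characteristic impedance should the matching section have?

Z_qwt = √(Z_0·R_L) = √(50 × 288) = √14400

Z_qwt ≈ 120 Ω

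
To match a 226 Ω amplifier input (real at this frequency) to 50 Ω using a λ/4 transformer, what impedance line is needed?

Z_qwt ≈ 106 Ω

Z_qwt = √(Z_0·R_L) = √(50 × 226) = √11300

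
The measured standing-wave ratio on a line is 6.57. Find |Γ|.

|Γ| = (S − 1)/(S + 1) = (6.57 − 1)/(6.57 + 1) = 5.57/7.57

|Γ| ≈ 0.736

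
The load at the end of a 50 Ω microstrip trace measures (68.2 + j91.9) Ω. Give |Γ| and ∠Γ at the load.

Γ = (Z_L − Z_0)/(Z_L + Z_0) = (18.2 + j91.9)/(118.2 + j91.9)
|Γ| = 93.7/150 = 0.626

Γ ≈ 0.626 ∠ 40.9°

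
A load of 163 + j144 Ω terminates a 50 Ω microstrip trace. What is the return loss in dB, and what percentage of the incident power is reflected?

Γ = (113 + j144)/(213 + j144), |Γ| = 0.712
RL = −20·log₁₀(0.712) = 2.95 dB
P_refl/P_inc = |Γ|² = 0.507

RL ≈ 2.95 dB; 50.7% of incident power reflected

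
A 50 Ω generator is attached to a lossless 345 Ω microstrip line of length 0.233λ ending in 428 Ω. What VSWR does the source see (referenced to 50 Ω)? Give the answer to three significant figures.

βl = 2π × 0.233 = 83.9°
tan(βl) = 9.33
Z_in = Z_0·(Z_L + jZ_0·tanβl)/(Z_0 + jZ_L·tanβl) = 279 − j12.9 Ω
Γ_s = (Z_in − Z_s)/(Z_in + Z_s) = (229 − j12.9)/(329 − j12.9), |Γ_s| = 0.697
VSWR = (1 + |Γ_s|)/(1 − |Γ_s|)

VSWR ≈ 5.6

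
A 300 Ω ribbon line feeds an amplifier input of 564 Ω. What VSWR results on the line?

VSWR ≈ 1.88

Γ = (564 − 300)/(564 + 300) = 0.306
VSWR = (1 + 0.306)/(1 − 0.306)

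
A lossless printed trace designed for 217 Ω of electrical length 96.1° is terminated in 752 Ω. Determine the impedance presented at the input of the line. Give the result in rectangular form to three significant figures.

tan(βl) = tan(96.1°) = -9.36
Z_in = Z_0·(Z_L + jZ_0·tanβl)/(Z_0 + jZ_L·tanβl)
     = 217·(752 − j2030)/(217 − j7040)

Z_in ≈ 63.3 + j21.2 Ω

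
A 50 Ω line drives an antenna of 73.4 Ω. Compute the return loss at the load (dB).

RL ≈ 14.4 dB

Γ = (73.4 − 50)/(73.4 + 50) = 0.19
RL = −20·log₁₀|Γ| = −20·log₁₀(0.19)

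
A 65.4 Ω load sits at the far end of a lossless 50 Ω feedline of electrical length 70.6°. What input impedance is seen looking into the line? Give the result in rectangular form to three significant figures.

tan(βl) = tan(70.6°) = 2.84
Z_in = Z_0·(Z_L + jZ_0·tanβl)/(Z_0 + jZ_L·tanβl)
     = 50·(65.4 + j142)/(50 + j186)

Z_in ≈ 40.1 − j6.82 Ω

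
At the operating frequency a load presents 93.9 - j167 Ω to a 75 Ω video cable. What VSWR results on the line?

VSWR ≈ 5.84

Γ = (Z_L − Z_0)/(Z_L + Z_0) = (18.9 − j167)/(168.9 − j167)
|Γ| = 168/238 = 0.708
VSWR = (1 + |Γ|)/(1 − |Γ|) = 1.71/0.292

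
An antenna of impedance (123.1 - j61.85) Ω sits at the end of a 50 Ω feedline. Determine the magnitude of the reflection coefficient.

|Γ| ≈ 0.521

Γ = (Z_L − Z_0)/(Z_L + Z_0) = (73.1 − j61.85)/(173.1 − j61.85)
|Γ| = 95.8/184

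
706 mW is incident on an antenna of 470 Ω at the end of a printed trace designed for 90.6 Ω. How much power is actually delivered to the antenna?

Γ = (470 − 90.6)/(470 + 90.6) = 0.677
|Γ|² = 0.458
P_refl = |Γ|²·P_inc = 323 mW, P_del = (1 − |Γ|²)·P_inc = 383 mW

P_delivered ≈ 383 mW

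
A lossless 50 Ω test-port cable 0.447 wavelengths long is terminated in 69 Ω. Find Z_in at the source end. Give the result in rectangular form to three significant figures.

βl = 2π × 0.447 = 161°
tan(βl) = tan(161°) = -0.346
Z_in = Z_0·(Z_L + jZ_0·tanβl)/(Z_0 + jZ_L·tanβl)
     = 50·(69 − j17.3)/(50 − j23.9)

Z_in ≈ 62.9 + j12.7 Ω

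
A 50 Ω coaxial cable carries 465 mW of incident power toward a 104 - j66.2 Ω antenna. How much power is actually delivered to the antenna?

P_delivered ≈ 344 mW

|Γ| = |(54 − j66.2)/(154 − j66.2)| = 0.51
|Γ|² = 0.26
P_refl = |Γ|²·P_inc = 121 mW, P_del = (1 − |Γ|²)·P_inc = 344 mW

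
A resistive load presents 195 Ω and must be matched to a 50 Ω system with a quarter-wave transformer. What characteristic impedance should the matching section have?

Z_qwt = √(Z_0·R_L) = √(50 × 195) = √9750

Z_qwt ≈ 98.7 Ω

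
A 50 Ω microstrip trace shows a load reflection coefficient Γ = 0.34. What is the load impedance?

Z_L = Z_0·(1 + Γ)/(1 − Γ) = 50·(1.34)/(0.66)

Z_L ≈ 102 Ω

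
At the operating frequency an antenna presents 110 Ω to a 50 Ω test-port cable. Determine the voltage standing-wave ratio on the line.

VSWR ≈ 2.2

Γ = (110 − 50)/(110 + 50) = 0.375
VSWR = (1 + 0.375)/(1 − 0.375)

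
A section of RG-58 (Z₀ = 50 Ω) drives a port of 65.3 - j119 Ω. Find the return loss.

Γ = (15.3 − j119)/(115.3 − j119), |Γ| = 0.724
RL = −20·log₁₀|Γ| = −20·log₁₀(0.724)

RL ≈ 2.8 dB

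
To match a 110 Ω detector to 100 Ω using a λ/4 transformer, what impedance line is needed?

Z_qwt ≈ 105 Ω

Z_qwt = √(Z_0·R_L) = √(100 × 110) = √11000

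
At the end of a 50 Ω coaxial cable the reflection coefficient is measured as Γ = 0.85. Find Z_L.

Z_L = Z_0·(1 + Γ)/(1 − Γ) = 50·(1.85)/(0.15)

Z_L ≈ 617 Ω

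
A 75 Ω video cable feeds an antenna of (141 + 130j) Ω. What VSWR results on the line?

VSWR ≈ 3.74

Γ = (Z_L − Z_0)/(Z_L + Z_0) = (66 + j130)/(216 + j130)
|Γ| = 146/252 = 0.578
VSWR = (1 + |Γ|)/(1 − |Γ|) = 1.58/0.422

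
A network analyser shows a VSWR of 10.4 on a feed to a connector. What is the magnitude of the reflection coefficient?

|Γ| ≈ 0.825

|Γ| = (S − 1)/(S + 1) = (10.4 − 1)/(10.4 + 1) = 9.4/11.4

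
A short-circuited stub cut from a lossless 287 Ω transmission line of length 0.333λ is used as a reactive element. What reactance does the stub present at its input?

βl = 2π × 0.333 = 120°
tan(βl) = -1.74
For a short-circuited stub, Z_in = jZ_0·tan(βl)

X_in ≈ -500 Ω (capacitive)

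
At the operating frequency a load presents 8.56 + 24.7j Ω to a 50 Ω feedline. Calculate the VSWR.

VSWR ≈ 7.3

Γ = (Z_L − Z_0)/(Z_L + Z_0) = (-41.44 + j24.7)/(58.56 + j24.7)
|Γ| = 48.2/63.6 = 0.759
VSWR = (1 + |Γ|)/(1 − |Γ|) = 1.76/0.241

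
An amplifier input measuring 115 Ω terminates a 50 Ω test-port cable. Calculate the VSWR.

VSWR ≈ 2.3

For a purely resistive load, VSWR = R_L/Z_0 or Z_0/R_L (whichever > 1) = 115/50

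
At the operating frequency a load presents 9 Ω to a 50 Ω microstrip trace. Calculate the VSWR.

VSWR ≈ 5.56

Γ = (9 − 50)/(9 + 50) = -0.695
VSWR = (1 + 0.695)/(1 − 0.695)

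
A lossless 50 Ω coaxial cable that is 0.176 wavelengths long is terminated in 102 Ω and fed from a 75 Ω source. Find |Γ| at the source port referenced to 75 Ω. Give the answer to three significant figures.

βl = 2π × 0.176 = 63.4°
tan(βl) = 1.99
Z_in = Z_0·(Z_L + jZ_0·tanβl)/(Z_0 + jZ_L·tanβl) = 28.9 − j18 Ω
Γ_s = (Z_in − Z_s)/(Z_in + Z_s) = (-46.1 − j18)/(104 − j18), |Γ_s| = 0.469

|Γ| ≈ 0.469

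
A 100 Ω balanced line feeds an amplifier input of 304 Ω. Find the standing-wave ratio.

Γ = (304 − 100)/(304 + 100) = 0.505
VSWR = (1 + 0.505)/(1 − 0.505)

VSWR ≈ 3.04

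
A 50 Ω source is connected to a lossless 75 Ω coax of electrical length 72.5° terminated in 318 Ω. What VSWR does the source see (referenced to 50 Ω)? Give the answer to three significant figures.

VSWR ≈ 3.17

tan(βl) = 3.17
Z_in = Z_0·(Z_L + jZ_0·tanβl)/(Z_0 + jZ_L·tanβl) = 19.3 − j22.2 Ω
Γ_s = (Z_in − Z_s)/(Z_in + Z_s) = (-30.7 − j22.2)/(69.3 − j22.2), |Γ_s| = 0.52
VSWR = (1 + |Γ_s|)/(1 − |Γ_s|)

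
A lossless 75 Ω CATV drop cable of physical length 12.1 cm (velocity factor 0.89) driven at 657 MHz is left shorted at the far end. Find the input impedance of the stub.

λ = v/f = 0.89·c / 657 MHz = 0.406 m
βl = 2π·l/λ = 2π × 0.298 = 107°
tan(βl) = -3.23
For a shorted stub, Z_in = jZ_0·tan(βl)

Z_in ≈ −j242 Ω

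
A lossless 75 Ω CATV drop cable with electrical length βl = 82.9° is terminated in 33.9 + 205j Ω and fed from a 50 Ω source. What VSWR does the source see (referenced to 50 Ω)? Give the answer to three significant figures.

tan(βl) = 8.03
Z_in = Z_0·(Z_L + jZ_0·tanβl)/(Z_0 + jZ_L·tanβl) = 4.91 − j37.7 Ω
Γ_s = (Z_in − Z_s)/(Z_in + Z_s) = (-45.1 − j37.7)/(54.9 − j37.7), |Γ_s| = 0.882
VSWR = (1 + |Γ_s|)/(1 − |Γ_s|)

VSWR ≈ 16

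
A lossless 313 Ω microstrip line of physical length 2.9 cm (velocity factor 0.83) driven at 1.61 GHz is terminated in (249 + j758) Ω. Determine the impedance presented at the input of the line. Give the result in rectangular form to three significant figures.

λ = v/f = 0.83·c / 1.61 GHz = 0.155 m
βl = 2π·l/λ = 2π × 0.188 = 67.5°
tan(βl) = tan(67.5°) = 2.41
Z_in = Z_0·(Z_L + jZ_0·tanβl)/(Z_0 + jZ_L·tanβl)
     = 313·(249 + j1510)/(-1520 + j601)

Z_in ≈ 62.6 − j287 Ω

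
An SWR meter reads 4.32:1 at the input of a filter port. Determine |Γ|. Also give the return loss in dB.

|Γ| ≈ 0.624; return loss ≈ 4.1 dB

|Γ| = (S − 1)/(S + 1) = (4.32 − 1)/(4.32 + 1) = 3.32/5.32
RL = −20·log₁₀|Γ| = −20·log₁₀(0.624)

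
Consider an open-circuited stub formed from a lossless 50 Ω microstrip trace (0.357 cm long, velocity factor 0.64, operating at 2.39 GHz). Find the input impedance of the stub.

Z_in ≈ −j174 Ω

λ = v/f = 0.64·c / 2.39 GHz = 0.0803 m
βl = 2π·l/λ = 2π × 0.0444 = 16°
tan(βl) = 0.287
For an open-circuited stub, Z_in = −jZ_0·cot(βl) = −jZ_0/tan(βl)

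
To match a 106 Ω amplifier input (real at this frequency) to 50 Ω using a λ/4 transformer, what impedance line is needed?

Z_qwt ≈ 72.8 Ω

Z_qwt = √(Z_0·R_L) = √(50 × 106) = √5300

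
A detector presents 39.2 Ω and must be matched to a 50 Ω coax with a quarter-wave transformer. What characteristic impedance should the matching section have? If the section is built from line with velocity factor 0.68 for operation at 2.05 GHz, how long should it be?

Z_qwt = √(Z_0·R_L) = √(50 × 39.2) = √1960
λ = 0.68·c/f = 0.0995 m, so l = λ/4 = 0.0249 m

Z_qwt ≈ 44.3 Ω; length ≈ 2.49 cm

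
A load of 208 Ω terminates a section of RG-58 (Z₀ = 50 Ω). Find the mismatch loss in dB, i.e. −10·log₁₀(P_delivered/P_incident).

Γ = (208 − 50)/(208 + 50) = 0.612
|Γ|² = 0.375, so P_del/P_inc = 1 − |Γ|² = 0.625
ML = −10·log₁₀(1 − |Γ|²)

mismatch loss ≈ 2.04 dB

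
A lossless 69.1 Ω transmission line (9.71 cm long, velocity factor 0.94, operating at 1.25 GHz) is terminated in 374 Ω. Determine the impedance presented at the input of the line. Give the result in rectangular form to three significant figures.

λ = v/f = 0.94·c / 1.25 GHz = 0.226 m
βl = 2π·l/λ = 2π × 0.43 = 155°
tan(βl) = tan(155°) = -0.467
Z_in = Z_0·(Z_L + jZ_0·tanβl)/(Z_0 + jZ_L·tanβl)
     = 69.1·(374 − j32.3)/(69.1 − j175)

Z_in ≈ 61.6 + j123 Ω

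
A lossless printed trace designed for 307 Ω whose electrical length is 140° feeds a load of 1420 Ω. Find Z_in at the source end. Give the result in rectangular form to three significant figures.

tan(βl) = tan(140°) = -0.839
Z_in = Z_0·(Z_L + jZ_0·tanβl)/(Z_0 + jZ_L·tanβl)
     = 307·(1420 − j258)/(307 − j1190)

Z_in ≈ 151 + j327 Ω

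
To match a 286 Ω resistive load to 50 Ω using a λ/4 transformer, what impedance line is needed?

Z_qwt ≈ 120 Ω

Z_qwt = √(Z_0·R_L) = √(50 × 286) = √14300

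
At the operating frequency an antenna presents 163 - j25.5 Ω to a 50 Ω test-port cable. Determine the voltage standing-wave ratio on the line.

Γ = (Z_L − Z_0)/(Z_L + Z_0) = (113 − j25.5)/(213 − j25.5)
|Γ| = 116/215 = 0.54
VSWR = (1 + |Γ|)/(1 − |Γ|) = 1.54/0.46

VSWR ≈ 3.35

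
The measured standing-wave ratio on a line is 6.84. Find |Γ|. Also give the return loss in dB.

|Γ| ≈ 0.745; return loss ≈ 2.56 dB

|Γ| = (S − 1)/(S + 1) = (6.84 − 1)/(6.84 + 1) = 5.84/7.84
RL = −20·log₁₀|Γ| = −20·log₁₀(0.745)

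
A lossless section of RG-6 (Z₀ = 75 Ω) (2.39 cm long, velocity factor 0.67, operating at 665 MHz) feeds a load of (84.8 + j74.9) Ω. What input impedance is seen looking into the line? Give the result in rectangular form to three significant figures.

λ = v/f = 0.67·c / 665 MHz = 0.302 m
βl = 2π·l/λ = 2π × 0.0791 = 28.5°
tan(βl) = tan(28.5°) = 0.542
Z_in = Z_0·(Z_L + jZ_0·tanβl)/(Z_0 + jZ_L·tanβl)
     = 75·(84.8 + j116)/(34.4 + j46)

Z_in ≈ 187 + j1.71 Ω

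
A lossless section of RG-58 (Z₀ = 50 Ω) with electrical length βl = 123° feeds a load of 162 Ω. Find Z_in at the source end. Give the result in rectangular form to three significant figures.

Z_in ≈ 21.1 + j28.2 Ω

tan(βl) = tan(123°) = -1.54
Z_in = Z_0·(Z_L + jZ_0·tanβl)/(Z_0 + jZ_L·tanβl)
     = 50·(162 − j77)/(50 − j249)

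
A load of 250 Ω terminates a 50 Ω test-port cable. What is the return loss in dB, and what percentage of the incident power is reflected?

RL ≈ 3.52 dB; 44.4% of incident power reflected

Γ = (250 − 50)/(250 + 50) = 0.667
RL = −20·log₁₀(0.667) = 3.52 dB
P_refl/P_inc = |Γ|² = 0.444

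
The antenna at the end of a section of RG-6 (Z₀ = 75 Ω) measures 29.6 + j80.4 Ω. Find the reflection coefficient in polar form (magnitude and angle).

Γ ≈ 0.7 ∠ 81.9°

Γ = (Z_L − Z_0)/(Z_L + Z_0) = (-45.4 + j80.4)/(104.6 + j80.4)
|Γ| = 92.3/132 = 0.7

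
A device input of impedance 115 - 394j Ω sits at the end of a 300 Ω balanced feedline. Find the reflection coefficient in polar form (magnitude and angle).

Γ ≈ 0.761 ∠ -71.6°

Γ = (Z_L − Z_0)/(Z_L + Z_0) = (-185 − j394)/(415 − j394)
|Γ| = 435/572 = 0.761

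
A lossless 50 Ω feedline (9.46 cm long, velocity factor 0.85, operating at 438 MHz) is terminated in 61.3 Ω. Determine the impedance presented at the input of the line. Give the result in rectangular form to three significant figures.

Z_in ≈ 44.9 − j8.21 Ω

λ = v/f = 0.85·c / 438 MHz = 0.582 m
βl = 2π·l/λ = 2π × 0.162 = 58.5°
tan(βl) = tan(58.5°) = 1.63
Z_in = Z_0·(Z_L + jZ_0·tanβl)/(Z_0 + jZ_L·tanβl)
     = 50·(61.3 + j81.6)/(50 + j100)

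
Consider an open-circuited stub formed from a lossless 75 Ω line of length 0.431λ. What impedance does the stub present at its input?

Z_in ≈ +j162 Ω

βl = 2π × 0.431 = 155°
tan(βl) = -0.463
For an open-circuited stub, Z_in = −jZ_0·cot(βl) = −jZ_0/tan(βl)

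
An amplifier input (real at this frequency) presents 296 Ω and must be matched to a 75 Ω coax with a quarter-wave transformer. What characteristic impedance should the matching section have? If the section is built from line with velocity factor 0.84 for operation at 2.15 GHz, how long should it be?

Z_qwt ≈ 149 Ω; length ≈ 2.93 cm

Z_qwt = √(Z_0·R_L) = √(75 × 296) = √22200
λ = 0.84·c/f = 0.117 m, so l = λ/4 = 0.0293 m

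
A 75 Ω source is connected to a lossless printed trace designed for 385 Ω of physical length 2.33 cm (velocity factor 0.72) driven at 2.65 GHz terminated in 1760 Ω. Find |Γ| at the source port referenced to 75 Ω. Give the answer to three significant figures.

λ = v/f = 0.72·c / 2.65 GHz = 0.0815 m
βl = 2π·l/λ = 2π × 0.286 = 103°
tan(βl) = -4.36
Z_in = Z_0·(Z_L + jZ_0·tanβl)/(Z_0 + jZ_L·tanβl) = 88.4 + j83.8 Ω
Γ_s = (Z_in − Z_s)/(Z_in + Z_s) = (13.4 + j83.8)/(163 + j83.8), |Γ_s| = 0.462

|Γ| ≈ 0.462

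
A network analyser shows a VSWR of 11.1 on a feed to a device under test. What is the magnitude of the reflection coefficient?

|Γ| ≈ 0.835

|Γ| = (S − 1)/(S + 1) = (11.1 − 1)/(11.1 + 1) = 10.1/12.1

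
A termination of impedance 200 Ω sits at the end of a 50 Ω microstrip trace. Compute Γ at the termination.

Γ = (Z_L − Z_0)/(Z_L + Z_0) = (200 − 50)/(200 + 50) = 150/250

Γ = 0.6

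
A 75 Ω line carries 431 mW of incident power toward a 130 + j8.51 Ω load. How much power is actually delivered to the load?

|Γ| = |(55 + j8.51)/(205 + j8.51)| = 0.271
|Γ|² = 0.0736
P_refl = |Γ|²·P_inc = 31.7 mW, P_del = (1 − |Γ|²)·P_inc = 399 mW

P_delivered ≈ 399 mW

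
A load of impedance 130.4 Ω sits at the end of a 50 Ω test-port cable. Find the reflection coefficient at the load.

Γ = (Z_L − Z_0)/(Z_L + Z_0) = (130.4 − 50)/(130.4 + 50) = 80.4/180.4

Γ = 0.446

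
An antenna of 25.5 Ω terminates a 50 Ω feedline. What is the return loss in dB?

Γ = (25.5 − 50)/(25.5 + 50) = -0.325
RL = −20·log₁₀|Γ| = −20·log₁₀(0.325)

RL ≈ 9.78 dB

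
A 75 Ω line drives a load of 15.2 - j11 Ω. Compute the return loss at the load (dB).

RL ≈ 3.49 dB

Γ = (-59.8 − j11)/(90.2 − j11), |Γ| = 0.669
RL = −20·log₁₀|Γ| = −20·log₁₀(0.669)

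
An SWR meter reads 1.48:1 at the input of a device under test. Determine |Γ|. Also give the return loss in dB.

|Γ| ≈ 0.194; return loss ≈ 14.3 dB

|Γ| = (S − 1)/(S + 1) = (1.48 − 1)/(1.48 + 1) = 0.48/2.48
RL = −20·log₁₀|Γ| = −20·log₁₀(0.194)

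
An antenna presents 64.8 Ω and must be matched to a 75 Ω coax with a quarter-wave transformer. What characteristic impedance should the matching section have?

Z_qwt ≈ 69.7 Ω

Z_qwt = √(Z_0·R_L) = √(75 × 64.8) = √4860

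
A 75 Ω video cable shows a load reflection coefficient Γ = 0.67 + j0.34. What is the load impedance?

Z_L = Z_0·(1 + Γ)/(1 − Γ) = 75·(1.67 + j0.34)/(0.33 − j0.34)

Z_L ≈ 145 + j227 Ω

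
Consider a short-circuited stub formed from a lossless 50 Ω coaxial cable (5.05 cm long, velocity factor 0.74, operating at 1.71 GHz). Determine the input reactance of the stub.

X_in ≈ -41.9 Ω (capacitive)

λ = v/f = 0.74·c / 1.71 GHz = 0.13 m
βl = 2π·l/λ = 2π × 0.389 = 140°
tan(βl) = -0.838
For a short-circuited stub, Z_in = jZ_0·tan(βl)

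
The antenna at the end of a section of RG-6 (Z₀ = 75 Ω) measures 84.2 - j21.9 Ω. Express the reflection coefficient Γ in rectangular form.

Γ = (Z_L − Z_0)/(Z_L + Z_0) = (9.2 − j21.9)/(159.2 − j21.9)

Γ ≈ 0.0753 − j0.127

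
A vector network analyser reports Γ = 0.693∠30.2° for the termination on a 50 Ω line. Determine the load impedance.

Z_L ≈ 92 + j123 Ω

Z_L = Z_0·(1 + Γ)/(1 − Γ) = 50·(1.6 + j0.349)/(0.401 − j0.349)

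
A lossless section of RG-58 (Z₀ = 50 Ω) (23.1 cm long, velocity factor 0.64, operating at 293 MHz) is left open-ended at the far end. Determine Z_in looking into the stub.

Z_in ≈ +j37.5 Ω

λ = v/f = 0.64·c / 293 MHz = 0.655 m
βl = 2π·l/λ = 2π × 0.353 = 127°
tan(βl) = -1.33
For an open-ended stub, Z_in = −jZ_0·cot(βl) = −jZ_0/tan(βl)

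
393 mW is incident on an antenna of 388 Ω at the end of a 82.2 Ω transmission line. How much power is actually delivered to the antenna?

Γ = (388 − 82.2)/(388 + 82.2) = 0.65
|Γ|² = 0.423
P_refl = |Γ|²·P_inc = 166 mW, P_del = (1 − |Γ|²)·P_inc = 227 mW

P_delivered ≈ 227 mW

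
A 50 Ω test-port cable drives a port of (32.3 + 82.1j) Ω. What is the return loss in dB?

Γ = (-17.7 + j82.1)/(82.3 + j82.1), |Γ| = 0.722
RL = −20·log₁₀|Γ| = −20·log₁₀(0.722)

RL ≈ 2.82 dB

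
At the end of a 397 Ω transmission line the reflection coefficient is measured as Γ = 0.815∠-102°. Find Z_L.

Z_L = Z_0·(1 + Γ)/(1 − Γ) = 397·(0.831 − j0.797)/(1.17 + j0.797)

Z_L ≈ 66.5 − j316 Ω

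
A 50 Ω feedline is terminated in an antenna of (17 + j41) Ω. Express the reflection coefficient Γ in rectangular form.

Γ ≈ -0.0859 + j0.665

Γ = (Z_L − Z_0)/(Z_L + Z_0) = (-33 + j41)/(67 + j41)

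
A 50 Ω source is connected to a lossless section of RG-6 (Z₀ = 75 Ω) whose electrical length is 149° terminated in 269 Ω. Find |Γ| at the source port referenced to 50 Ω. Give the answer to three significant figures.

tan(βl) = -0.601
Z_in = Z_0·(Z_L + jZ_0·tanβl)/(Z_0 + jZ_L·tanβl) = 64.9 + j94.7 Ω
Γ_s = (Z_in − Z_s)/(Z_in + Z_s) = (14.9 + j94.7)/(115 + j94.7), |Γ_s| = 0.644

|Γ| ≈ 0.644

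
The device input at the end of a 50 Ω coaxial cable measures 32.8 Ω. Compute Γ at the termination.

Γ = -0.208

Γ = (Z_L − Z_0)/(Z_L + Z_0) = (32.8 − 50)/(32.8 + 50) = -17.2/82.8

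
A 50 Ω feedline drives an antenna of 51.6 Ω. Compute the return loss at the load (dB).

RL ≈ 36.1 dB

Γ = (51.6 − 50)/(51.6 + 50) = 0.0157
RL = −20·log₁₀|Γ| = −20·log₁₀(0.0157)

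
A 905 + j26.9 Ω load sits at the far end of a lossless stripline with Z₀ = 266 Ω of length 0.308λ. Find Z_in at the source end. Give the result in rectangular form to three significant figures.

βl = 2π × 0.308 = 111°
tan(βl) = tan(111°) = -2.62
Z_in = Z_0·(Z_L + jZ_0·tanβl)/(Z_0 + jZ_L·tanβl)
     = 266·(905 − j670)/(337 − j2370)

Z_in ≈ 87.8 + j89 Ω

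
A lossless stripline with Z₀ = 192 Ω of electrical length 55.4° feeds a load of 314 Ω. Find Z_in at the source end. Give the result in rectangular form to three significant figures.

Z_in ≈ 147 − j70.4 Ω

tan(βl) = tan(55.4°) = 1.45
Z_in = Z_0·(Z_L + jZ_0·tanβl)/(Z_0 + jZ_L·tanβl)
     = 192·(314 + j278)/(192 + j455)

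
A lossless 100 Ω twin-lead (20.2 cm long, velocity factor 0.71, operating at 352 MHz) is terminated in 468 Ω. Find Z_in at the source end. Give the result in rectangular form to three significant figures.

Z_in ≈ 28.2 + j54.6 Ω

λ = v/f = 0.71·c / 352 MHz = 0.605 m
βl = 2π·l/λ = 2π × 0.334 = 120°
tan(βl) = tan(120°) = -1.72
Z_in = Z_0·(Z_L + jZ_0·tanβl)/(Z_0 + jZ_L·tanβl)
     = 100·(468 − j172)/(100 − j805)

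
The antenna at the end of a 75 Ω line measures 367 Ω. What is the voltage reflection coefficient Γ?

Γ = (Z_L − Z_0)/(Z_L + Z_0) = (367 − 75)/(367 + 75) = 292/442

Γ = 0.661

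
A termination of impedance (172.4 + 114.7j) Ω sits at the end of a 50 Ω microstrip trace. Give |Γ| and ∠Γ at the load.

Γ = (Z_L − Z_0)/(Z_L + Z_0) = (122.4 + j114.7)/(222.4 + j114.7)
|Γ| = 168/250 = 0.67

Γ ≈ 0.67 ∠ 15.9°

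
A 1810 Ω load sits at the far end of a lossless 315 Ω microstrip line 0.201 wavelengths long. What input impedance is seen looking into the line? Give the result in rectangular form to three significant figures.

βl = 2π × 0.201 = 72.4°
tan(βl) = tan(72.4°) = 3.14
Z_in = Z_0·(Z_L + jZ_0·tanβl)/(Z_0 + jZ_L·tanβl)
     = 315·(1810 + j991)/(315 + j5690)

Z_in ≈ 60.2 − j96.8 Ω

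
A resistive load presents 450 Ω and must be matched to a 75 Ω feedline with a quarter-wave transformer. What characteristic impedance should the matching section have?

Z_qwt ≈ 184 Ω

Z_qwt = √(Z_0·R_L) = √(75 × 450) = √33750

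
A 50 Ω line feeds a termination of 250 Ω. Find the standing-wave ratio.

VSWR ≈ 5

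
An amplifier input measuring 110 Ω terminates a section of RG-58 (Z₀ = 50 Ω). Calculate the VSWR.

Γ = (110 − 50)/(110 + 50) = 0.375
VSWR = (1 + 0.375)/(1 − 0.375)

VSWR ≈ 2.2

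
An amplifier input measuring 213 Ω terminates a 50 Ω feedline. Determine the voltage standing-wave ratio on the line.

For a purely resistive load, VSWR = R_L/Z_0 or Z_0/R_L (whichever > 1) = 213/50

VSWR ≈ 4.26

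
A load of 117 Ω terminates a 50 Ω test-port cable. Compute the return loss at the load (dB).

RL ≈ 7.93 dB

Γ = (117 − 50)/(117 + 50) = 0.401
RL = −20·log₁₀|Γ| = −20·log₁₀(0.401)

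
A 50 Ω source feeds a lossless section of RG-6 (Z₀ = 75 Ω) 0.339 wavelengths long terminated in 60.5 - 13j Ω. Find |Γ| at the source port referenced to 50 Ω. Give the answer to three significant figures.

βl = 2π × 0.339 = 122°
tan(βl) = -1.6
Z_in = Z_0·(Z_L + jZ_0·tanβl)/(Z_0 + jZ_L·tanβl) = 98.4 − j8.27 Ω
Γ_s = (Z_in − Z_s)/(Z_in + Z_s) = (48.4 − j8.27)/(148 − j8.27), |Γ_s| = 0.33

|Γ| ≈ 0.33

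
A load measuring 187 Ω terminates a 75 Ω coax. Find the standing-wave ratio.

For a purely resistive load, VSWR = R_L/Z_0 or Z_0/R_L (whichever > 1) = 187/75

VSWR ≈ 2.49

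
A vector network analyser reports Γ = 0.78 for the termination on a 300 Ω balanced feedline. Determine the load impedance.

Z_L ≈ 2430 Ω

Z_L = Z_0·(1 + Γ)/(1 − Γ) = 300·(1.78)/(0.22)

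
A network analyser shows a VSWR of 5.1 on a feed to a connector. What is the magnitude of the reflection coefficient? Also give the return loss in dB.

|Γ| = (S − 1)/(S + 1) = (5.1 − 1)/(5.1 + 1) = 4.1/6.1
RL = −20·log₁₀|Γ| = −20·log₁₀(0.672)

|Γ| ≈ 0.672; return loss ≈ 3.45 dB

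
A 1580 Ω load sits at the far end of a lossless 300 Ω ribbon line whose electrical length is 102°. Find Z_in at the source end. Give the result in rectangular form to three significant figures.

tan(βl) = tan(102°) = -4.7
Z_in = Z_0·(Z_L + jZ_0·tanβl)/(Z_0 + jZ_L·tanβl)
     = 300·(1580 − j1410)/(300 − j7430)

Z_in ≈ 59.4 + j61.4 Ω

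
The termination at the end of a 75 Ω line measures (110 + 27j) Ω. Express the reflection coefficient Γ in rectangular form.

Γ ≈ 0.206 + j0.116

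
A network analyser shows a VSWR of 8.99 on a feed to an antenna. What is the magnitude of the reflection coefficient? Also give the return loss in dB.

|Γ| ≈ 0.8; return loss ≈ 1.94 dB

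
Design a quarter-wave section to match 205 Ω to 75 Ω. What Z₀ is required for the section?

Z_qwt ≈ 124 Ω

Z_qwt = √(Z_0·R_L) = √(75 × 205) = √15380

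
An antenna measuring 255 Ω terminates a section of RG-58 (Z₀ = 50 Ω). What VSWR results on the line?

Γ = (255 − 50)/(255 + 50) = 0.672
VSWR = (1 + 0.672)/(1 − 0.672)

VSWR ≈ 5.1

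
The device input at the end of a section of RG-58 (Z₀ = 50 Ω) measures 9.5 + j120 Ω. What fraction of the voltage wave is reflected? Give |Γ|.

|Γ| ≈ 0.946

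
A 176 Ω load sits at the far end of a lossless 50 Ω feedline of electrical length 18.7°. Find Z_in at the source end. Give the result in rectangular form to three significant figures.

tan(βl) = tan(18.7°) = 0.338
Z_in = Z_0·(Z_L + jZ_0·tanβl)/(Z_0 + jZ_L·tanβl)
     = 50·(176 + j16.9)/(50 + j59.6)

Z_in ≈ 81.1 − j79.7 Ω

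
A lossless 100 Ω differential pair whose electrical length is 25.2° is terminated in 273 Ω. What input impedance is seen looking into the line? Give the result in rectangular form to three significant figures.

tan(βl) = tan(25.2°) = 0.471
Z_in = Z_0·(Z_L + jZ_0·tanβl)/(Z_0 + jZ_L·tanβl)
     = 100·(273 + j47.1)/(100 + j128)

Z_in ≈ 126 − j115 Ω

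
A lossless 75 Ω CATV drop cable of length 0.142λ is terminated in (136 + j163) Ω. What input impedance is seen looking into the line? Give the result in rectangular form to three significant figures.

βl = 2π × 0.142 = 51.1°
tan(βl) = tan(51.1°) = 1.24
Z_in = Z_0·(Z_L + jZ_0·tanβl)/(Z_0 + jZ_L·tanβl)
     = 75·(136 + j256)/(-127 + j169)

Z_in ≈ 43.5 − j93.3 Ω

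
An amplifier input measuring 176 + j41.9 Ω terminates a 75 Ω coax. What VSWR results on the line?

Γ = (Z_L − Z_0)/(Z_L + Z_0) = (101 + j41.9)/(251 + j41.9)
|Γ| = 109/254 = 0.43
VSWR = (1 + |Γ|)/(1 − |Γ|) = 1.43/0.57

VSWR ≈ 2.51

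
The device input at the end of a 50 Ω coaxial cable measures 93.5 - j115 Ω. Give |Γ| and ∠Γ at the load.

Γ ≈ 0.669 ∠ -30.6°

Γ = (Z_L − Z_0)/(Z_L + Z_0) = (43.5 − j115)/(143.5 − j115)
|Γ| = 123/184 = 0.669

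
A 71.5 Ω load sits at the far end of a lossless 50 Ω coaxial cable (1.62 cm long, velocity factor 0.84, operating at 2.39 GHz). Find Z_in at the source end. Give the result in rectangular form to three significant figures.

Z_in ≈ 41.9 − j14.3 Ω

λ = v/f = 0.84·c / 2.39 GHz = 0.105 m
βl = 2π·l/λ = 2π × 0.154 = 55.3°
tan(βl) = tan(55.3°) = 1.44
Z_in = Z_0·(Z_L + jZ_0·tanβl)/(Z_0 + jZ_L·tanβl)
     = 50·(71.5 + j72.2)/(50 + j103)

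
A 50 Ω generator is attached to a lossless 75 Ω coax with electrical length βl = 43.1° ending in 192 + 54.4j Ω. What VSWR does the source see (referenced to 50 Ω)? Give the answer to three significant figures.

VSWR ≈ 3.43

tan(βl) = 0.936
Z_in = Z_0·(Z_L + jZ_0·tanβl)/(Z_0 + jZ_L·tanβl) = 61.6 − j71.9 Ω
Γ_s = (Z_in − Z_s)/(Z_in + Z_s) = (11.6 − j71.9)/(112 − j71.9), |Γ_s| = 0.548
VSWR = (1 + |Γ_s|)/(1 − |Γ_s|)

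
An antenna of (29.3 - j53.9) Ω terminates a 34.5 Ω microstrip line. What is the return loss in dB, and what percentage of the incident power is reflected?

RL ≈ 3.76 dB; 42% of incident power reflected

Γ = (-5.2 − j53.9)/(63.8 − j53.9), |Γ| = 0.648
RL = −20·log₁₀(0.648) = 3.76 dB
P_refl/P_inc = |Γ|² = 0.42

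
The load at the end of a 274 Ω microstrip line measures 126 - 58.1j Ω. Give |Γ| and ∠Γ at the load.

Γ ≈ 0.393 ∠ -150°

Γ = (Z_L − Z_0)/(Z_L + Z_0) = (-148 − j58.1)/(400 − j58.1)
|Γ| = 159/404 = 0.393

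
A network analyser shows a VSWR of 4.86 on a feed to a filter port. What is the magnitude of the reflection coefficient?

|Γ| ≈ 0.659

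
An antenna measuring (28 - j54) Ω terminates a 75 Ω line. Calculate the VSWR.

VSWR ≈ 4.2

Γ = (Z_L − Z_0)/(Z_L + Z_0) = (-47 − j54)/(103 − j54)
|Γ| = 71.6/116 = 0.616
VSWR = (1 + |Γ|)/(1 − |Γ|) = 1.62/0.384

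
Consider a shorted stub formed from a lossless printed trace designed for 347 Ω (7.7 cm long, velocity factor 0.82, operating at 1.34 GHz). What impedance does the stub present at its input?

Z_in ≈ −j192 Ω

λ = v/f = 0.82·c / 1.34 GHz = 0.184 m
βl = 2π·l/λ = 2π × 0.419 = 151°
tan(βl) = -0.554
For a shorted stub, Z_in = jZ_0·tan(βl)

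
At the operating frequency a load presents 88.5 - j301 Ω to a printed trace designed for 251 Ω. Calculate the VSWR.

VSWR ≈ 7.13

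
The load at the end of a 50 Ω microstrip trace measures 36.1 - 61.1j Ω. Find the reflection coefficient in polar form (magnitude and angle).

Γ = (Z_L − Z_0)/(Z_L + Z_0) = (-13.9 − j61.1)/(86.1 − j61.1)
|Γ| = 62.7/106 = 0.594

Γ ≈ 0.594 ∠ -67.5°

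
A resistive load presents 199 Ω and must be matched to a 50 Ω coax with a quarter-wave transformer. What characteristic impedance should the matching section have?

Z_qwt ≈ 99.7 Ω

Z_qwt = √(Z_0·R_L) = √(50 × 199) = √9950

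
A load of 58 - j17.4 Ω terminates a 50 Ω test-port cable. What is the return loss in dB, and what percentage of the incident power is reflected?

Γ = (8 − j17.4)/(108 − j17.4), |Γ| = 0.175
RL = −20·log₁₀(0.175) = 15.1 dB
P_refl/P_inc = |Γ|² = 0.0306

RL ≈ 15.1 dB; 3.06% of incident power reflected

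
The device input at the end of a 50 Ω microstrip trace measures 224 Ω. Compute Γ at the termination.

Γ = 0.635

Γ = (Z_L − Z_0)/(Z_L + Z_0) = (224 − 50)/(224 + 50) = 174/274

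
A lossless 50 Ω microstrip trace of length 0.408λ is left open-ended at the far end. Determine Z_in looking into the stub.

Z_in ≈ +j76.6 Ω

βl = 2π × 0.408 = 147°
tan(βl) = -0.652
For an open-ended stub, Z_in = −jZ_0·cot(βl) = −jZ_0/tan(βl)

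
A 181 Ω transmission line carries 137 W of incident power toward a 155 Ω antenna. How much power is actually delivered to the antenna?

P_delivered ≈ 136 W

Γ = (155 − 181)/(155 + 181) = -0.0774
|Γ|² = 0.00599
P_refl = |Γ|²·P_inc = 0.82 W, P_del = (1 − |Γ|²)·P_inc = 136 W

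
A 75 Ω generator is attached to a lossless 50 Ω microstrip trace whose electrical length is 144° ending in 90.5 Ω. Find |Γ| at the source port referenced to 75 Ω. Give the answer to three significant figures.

|Γ| ≈ 0.301

tan(βl) = -0.727
Z_in = Z_0·(Z_L + jZ_0·tanβl)/(Z_0 + jZ_L·tanβl) = 50.7 + j30.3 Ω
Γ_s = (Z_in − Z_s)/(Z_in + Z_s) = (-24.3 + j30.3)/(126 + j30.3), |Γ_s| = 0.301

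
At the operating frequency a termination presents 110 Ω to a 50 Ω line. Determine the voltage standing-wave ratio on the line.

VSWR ≈ 2.2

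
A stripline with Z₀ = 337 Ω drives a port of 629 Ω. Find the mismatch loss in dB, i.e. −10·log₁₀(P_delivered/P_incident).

Γ = (629 − 337)/(629 + 337) = 0.302
|Γ|² = 0.0914, so P_del/P_inc = 1 − |Γ|² = 0.909
ML = −10·log₁₀(1 − |Γ|²)

mismatch loss ≈ 0.416 dB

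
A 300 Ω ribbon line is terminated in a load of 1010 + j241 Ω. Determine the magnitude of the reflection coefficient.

Γ = (Z_L − Z_0)/(Z_L + Z_0) = (710 + j241)/(1310 + j241)
|Γ| = 750/1330

|Γ| ≈ 0.563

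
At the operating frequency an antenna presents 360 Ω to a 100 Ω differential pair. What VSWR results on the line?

Γ = (360 − 100)/(360 + 100) = 0.565
VSWR = (1 + 0.565)/(1 − 0.565)

VSWR ≈ 3.6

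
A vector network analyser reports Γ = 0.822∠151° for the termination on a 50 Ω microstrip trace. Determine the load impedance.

Z_L ≈ 5.21 + j12.8 Ω

Z_L = Z_0·(1 + Γ)/(1 − Γ) = 50·(0.281 + j0.399)/(1.72 − j0.399)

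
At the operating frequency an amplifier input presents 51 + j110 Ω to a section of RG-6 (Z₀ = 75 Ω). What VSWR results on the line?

Γ = (Z_L − Z_0)/(Z_L + Z_0) = (-24 + j110)/(126 + j110)
|Γ| = 113/167 = 0.673
VSWR = (1 + |Γ|)/(1 − |Γ|) = 1.67/0.327

VSWR ≈ 5.12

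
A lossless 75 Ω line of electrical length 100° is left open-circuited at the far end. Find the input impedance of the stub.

Z_in ≈ +j13.2 Ω

tan(βl) = -5.67
For an open-circuited stub, Z_in = −jZ_0·cot(βl) = −jZ_0/tan(βl)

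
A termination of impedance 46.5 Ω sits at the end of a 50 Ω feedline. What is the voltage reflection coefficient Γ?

Γ = -0.0363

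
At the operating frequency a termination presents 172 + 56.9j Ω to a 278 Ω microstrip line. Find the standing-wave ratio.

VSWR ≈ 1.72

Γ = (Z_L − Z_0)/(Z_L + Z_0) = (-106 + j56.9)/(450 + j56.9)
|Γ| = 120/454 = 0.265
VSWR = (1 + |Γ|)/(1 − |Γ|) = 1.27/0.735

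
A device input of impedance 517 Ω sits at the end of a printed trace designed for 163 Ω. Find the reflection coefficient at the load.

Γ = 0.521

Γ = (Z_L − Z_0)/(Z_L + Z_0) = (517 − 163)/(517 + 163) = 354/680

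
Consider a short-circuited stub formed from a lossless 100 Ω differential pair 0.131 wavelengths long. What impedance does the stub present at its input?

βl = 2π × 0.131 = 47.2°
tan(βl) = 1.08
For a short-circuited stub, Z_in = jZ_0·tan(βl)

Z_in ≈ +j108 Ω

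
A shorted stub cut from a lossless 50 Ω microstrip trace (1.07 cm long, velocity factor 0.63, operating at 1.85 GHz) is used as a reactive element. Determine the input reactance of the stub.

X_in ≈ 38.7 Ω (inductive)

λ = v/f = 0.63·c / 1.85 GHz = 0.102 m
βl = 2π·l/λ = 2π × 0.105 = 37.7°
tan(βl) = 0.773
For a shorted stub, Z_in = jZ_0·tan(βl)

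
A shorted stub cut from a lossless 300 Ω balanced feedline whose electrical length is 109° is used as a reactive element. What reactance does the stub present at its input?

tan(βl) = -2.9
For a shorted stub, Z_in = jZ_0·tan(βl)

X_in ≈ -871 Ω (capacitive)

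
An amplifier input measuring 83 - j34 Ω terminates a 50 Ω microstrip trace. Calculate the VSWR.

Γ = (Z_L − Z_0)/(Z_L + Z_0) = (33 − j34)/(133 − j34)
|Γ| = 47.4/137 = 0.345
VSWR = (1 + |Γ|)/(1 − |Γ|) = 1.35/0.655

VSWR ≈ 2.05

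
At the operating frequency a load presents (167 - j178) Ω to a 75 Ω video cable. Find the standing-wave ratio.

VSWR ≈ 5.01

Γ = (Z_L − Z_0)/(Z_L + Z_0) = (92 − j178)/(242 − j178)
|Γ| = 200/300 = 0.667
VSWR = (1 + |Γ|)/(1 − |Γ|) = 1.67/0.333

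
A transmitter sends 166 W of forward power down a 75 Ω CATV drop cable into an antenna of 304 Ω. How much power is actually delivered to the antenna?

P_delivered ≈ 105 W

Γ = (304 − 75)/(304 + 75) = 0.604
|Γ|² = 0.365
P_refl = |Γ|²·P_inc = 60.6 W, P_del = (1 − |Γ|²)·P_inc = 105 W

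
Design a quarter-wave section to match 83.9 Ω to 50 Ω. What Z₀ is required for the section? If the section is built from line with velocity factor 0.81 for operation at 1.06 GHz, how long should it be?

Z_qwt = √(Z_0·R_L) = √(50 × 83.9) = √4195
λ = 0.81·c/f = 0.229 m, so l = λ/4 = 0.0573 m

Z_qwt ≈ 64.8 Ω; length ≈ 5.73 cm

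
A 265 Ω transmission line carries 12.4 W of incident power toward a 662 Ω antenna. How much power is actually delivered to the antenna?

Γ = (662 − 265)/(662 + 265) = 0.428
|Γ|² = 0.183
P_refl = |Γ|²·P_inc = 2.27 W, P_del = (1 − |Γ|²)·P_inc = 10.1 W

P_delivered ≈ 10.1 W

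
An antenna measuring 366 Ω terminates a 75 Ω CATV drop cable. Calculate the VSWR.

Γ = (366 − 75)/(366 + 75) = 0.66
VSWR = (1 + 0.66)/(1 − 0.66)

VSWR ≈ 4.88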